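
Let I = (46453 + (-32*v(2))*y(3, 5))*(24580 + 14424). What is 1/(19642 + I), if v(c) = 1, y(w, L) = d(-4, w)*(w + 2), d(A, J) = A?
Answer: 1/1836835014 ≈ 5.4441e-10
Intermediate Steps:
y(w, L) = -8 - 4*w (y(w, L) = -4*(w + 2) = -4*(2 + w) = -8 - 4*w)
I = 1836815372 (I = (46453 + (-32*1)*(-8 - 4*3))*(24580 + 14424) = (46453 - 32*(-8 - 12))*39004 = (46453 - 32*(-20))*39004 = (46453 + 640)*39004 = 47093*39004 = 1836815372)
1/(19642 + I) = 1/(19642 + 1836815372) = 1/1836835014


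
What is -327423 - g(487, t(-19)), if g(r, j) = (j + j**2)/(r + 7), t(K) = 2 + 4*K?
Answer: -80876182/247 ≈ -3.2743e+5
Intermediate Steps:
g(r, j) = (j + j**2)/(7 + r)
-327423 - g(487, t(-19)) = -327423 - (2 + 4*(-19))*(1 + (2 + 4*(-19)))/(7 + 487) = -327423 - (2 - 76)*(1 + (2 - 76))/494 = -327423 - (-74)*(1 - 74)/494 = -327423 - (-74)*(-73)/494 = -327423 - 1*2701/247 = -327423 - 2701/247 = -80876182/247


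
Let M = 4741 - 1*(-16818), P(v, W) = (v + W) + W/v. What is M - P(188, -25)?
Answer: 4022473/188 ≈ 21396.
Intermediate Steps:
P(v, W) = W + v + W/v (P(v, W) = (W + v) + W/v = W + v + W/v)
M = 21559 (M = 4741 + 16818 = 21559)
M - P(188, -25) = 21559 - (-25 + 188 - 25/188) = 21559 - 1*30619/188 = 21559 - 30619/188 = 4022473/188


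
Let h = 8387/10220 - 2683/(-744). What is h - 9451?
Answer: -17957179873/1900920 ≈ -9446.6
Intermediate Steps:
h = 8415047/1900920 (h = 8387*(1/10220) - 2683*(-1/744) = 8387/10220 + 2683/744 = 8415047/1900920 ≈ 4.4268)
h - 9451 = 8415047/1900920 - 9451 = -17957179873/1900920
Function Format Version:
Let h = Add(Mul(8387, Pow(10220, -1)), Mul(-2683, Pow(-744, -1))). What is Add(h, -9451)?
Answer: Rational(-17957179873, 1900920) ≈ -9446.6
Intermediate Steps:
h = Rational(8415047, 1900920) (h = Add(Mul(8387, Rational(1, 10220)), Mul(-2683, Rational(-1, 744))) = Add(Rational(8387, 10220), Rational(2683, 744)) = Rational(8415047, 1900920) ≈ 4.4268)
Add(h, -9451) = Add(Rational(8415047, 1900920), -9451) = Rational(-17957179873, 1900920)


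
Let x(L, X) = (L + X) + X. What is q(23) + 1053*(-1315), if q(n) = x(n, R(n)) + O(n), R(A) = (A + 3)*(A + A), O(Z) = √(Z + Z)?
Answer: -1382280 + √46 ≈ -1.3823e+6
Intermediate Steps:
O(Z) = √2*√Z (O(Z) = √(2*Z) = √2*√Z)
R(A) = 2*A*(3 + A) (R(A) = (3 + A)*(2*A) = 2*A*(3 + A))
x(L, X) = L + 2*X
q(n) = n + √2*√n + 4*n*(3 + n) (q(n) = (n + 2*(2*n*(3 + n))) + √2*√n = (n + 4*n*(3 + n)) + √2*√n = n + √2*√n + 4*n*(3 + n))
q(23) + 1053*(-1315) = (23 + √2*√23 + 4*23*(3 + 23)) + 1053*(-1315) = (23 + √46 + 4*23*26) - 1384695 = (23 + √46 + 2392) - 1384695 = (2415 + √46) - 1384695 = -1382280 + √46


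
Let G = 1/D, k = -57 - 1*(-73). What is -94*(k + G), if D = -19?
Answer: -28482/19 ≈ -1499.1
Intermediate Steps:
k = 16 (k = -57 + 73 = 16)
G = -1/19 (G = 1/(-19) = -1/19 ≈ -0.052632)
-94*(k + G) = -94*(16 - 1/19) = -94*303/19 = -28482/19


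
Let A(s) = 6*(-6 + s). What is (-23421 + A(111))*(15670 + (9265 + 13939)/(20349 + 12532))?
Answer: -11743483790934/32881 ≈ -3.5715e+8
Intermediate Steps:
A(s) = -36 + 6*s
(-23421 + A(111))*(15670 + (9265 + 13939)/(20349 + 12532)) = (-23421 + (-36 + 6*111))*(15670 + (9265 + 13939)/(20349 + 12532)) = (-23421 + (-36 + 666))*(15670 + 23204/32881) = (-23421 + 630)*(15670 + 23204*(1/32881)) = -22791*(15670 + 23204/32881) = -22791*515268474/32881 = -11743483790934/32881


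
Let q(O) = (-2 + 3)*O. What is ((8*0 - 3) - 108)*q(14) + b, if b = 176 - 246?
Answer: -1624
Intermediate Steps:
q(O) = O (q(O) = 1*O = O)
b = -70
((8*0 - 3) - 108)*q(14) + b = ((8*0 - 3) - 108)*14 - 70 = ((0 - 3) - 108)*14 - 70 = (-3 - 108)*14 - 70 = -111*14 - 70 = -1554 - 70 = -1624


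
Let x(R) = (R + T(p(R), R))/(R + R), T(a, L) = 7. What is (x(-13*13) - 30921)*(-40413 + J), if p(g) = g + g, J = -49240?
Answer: 468487847904/169 ≈ 2.7721e+9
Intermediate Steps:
p(g) = 2*g
x(R) = (7 + R)/(2*R) (x(R) = (R + 7)/(R + R) = (7 + R)/((2*R)) = (7 + R)*(1/(2*R)) = (7 + R)/(2*R))
(x(-13*13) - 30921)*(-40413 + J) = ((7 - 13*13)/(2*((-13*13))) - 30921)*(-40413 - 49240) = ((½)*(7 - 169)/(-169) - 30921)*(-89653) = ((½)*(-1/169)*(-162) - 30921)*(-89653) = (81/169 - 30921)*(-89653) = -5225568/169*(-89653) = 468487847904/169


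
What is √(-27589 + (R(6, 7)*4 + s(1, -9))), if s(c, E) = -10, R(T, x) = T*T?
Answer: 17*I*√95 ≈ 165.7*I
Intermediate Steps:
R(T, x) = T²
√(-27589 + (R(6, 7)*4 + s(1, -9))) = √(-27589 + (6²*4 - 10)) = √(-27589 + (36*4 - 10)) = √(-27589 + (144 - 10)) = √(-27589 + 134) = √(-27455) = 17*I*√95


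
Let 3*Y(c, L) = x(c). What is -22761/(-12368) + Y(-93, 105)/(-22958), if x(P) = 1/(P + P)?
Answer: 72895314893/39610263888 ≈ 1.8403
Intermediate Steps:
x(P) = 1/(2*P)
Y(c, L) = 1/(6*c) (Y(c, L) = (1/(2*c))/3 = 1/(6*c))
-22761/(-12368) + Y(-93, 105)/(-22958) = -22761/(-12368) + ((1/6)/(-93))/(-22958) = -22761*(-1/12368) + ((1/6)*(-1/93))*(-1/22958) = 22761/12368 - 1/558*(-1/22958) = 22761/12368 + 1/12810564 = 72895314893/39610263888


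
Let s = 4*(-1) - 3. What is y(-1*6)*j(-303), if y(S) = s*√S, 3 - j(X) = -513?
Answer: -3612*I*√6 ≈ -8847.6*I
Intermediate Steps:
s = -7 (s = -4 - 3 = -7)
j(X) = 516 (j(X) = 3 - 1*(-513) = 3 + 513 = 516)
y(S) = -7*√S
y(-1*6)*j(-303) = -7*I*√6*516 = -3612*I*√6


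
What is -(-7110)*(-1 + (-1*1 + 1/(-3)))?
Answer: -16590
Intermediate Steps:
-(-7110)*(-1 + (-1*1 + 1/(-3))) = -(-7110)*(-1 + (-1 - ⅓)) = -(-7110)*(-1 - 4/3) = -(-7110)*(-7)/3 = -7110*7/3 = -16590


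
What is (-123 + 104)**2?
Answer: 361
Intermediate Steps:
(-123 + 104)**2 = (-19)**2 = 361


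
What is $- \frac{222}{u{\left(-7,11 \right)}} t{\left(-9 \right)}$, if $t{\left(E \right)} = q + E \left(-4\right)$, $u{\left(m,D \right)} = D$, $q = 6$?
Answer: $- \frac{9324}{11} \approx -847.64$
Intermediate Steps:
$t{\left(E \right)} = 6 - 4 E$ ($t{\left(E \right)} = 6 + E \left(-4\right) = 6 - 4 E$)
$- \frac{222}{u{\left(-7,11 \right)}} t{\left(-9 \right)} = - \frac{222}{11} \left(6 - -36\right) = \left(-222\right) \frac{1}{11} \left(6 + 36\right) = \left(- \frac{222}{11}\right) 42 = - \frac{9324}{11}$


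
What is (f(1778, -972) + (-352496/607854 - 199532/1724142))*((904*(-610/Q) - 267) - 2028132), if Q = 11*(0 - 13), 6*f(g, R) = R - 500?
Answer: 6220714888614555790966/12488983784277 ≈ 4.9810e+8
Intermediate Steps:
f(g, R) = -250/3 + R/6 (f(g, R) = (R - 500)/6 = (-500 + R)/6 = -250/3 + R/6)
Q = -143 (Q = 11*(-13) = -143)
(f(1778, -972) + (-352496/607854 - 199532/1724142))*((904*(-610/Q) - 267) - 2028132) = ((-250/3 + (⅙)*(-972)) + (-352496/607854 - 199532/1724142))*((904*(-610/(-143)) - 267) - 2028132) = ((-250/3 - 162) + (-352496*1/607854 - 199532*1/1724142))*((904*(-610*(-1/143)) - 267) - 2028132) = (-736/3 + (-176248/303927 - 99766/862071))*((904*(610/143) - 267) - 2028132) = (-736/3 - 60753290230/87335550939)*((551440/143 - 267) - 2028132) = -21487075120598*(513259/143 - 2028132)/87335550939 = -21487075120598/87335550939*(-289509617/143) = 6220714888614555790966/12488983784277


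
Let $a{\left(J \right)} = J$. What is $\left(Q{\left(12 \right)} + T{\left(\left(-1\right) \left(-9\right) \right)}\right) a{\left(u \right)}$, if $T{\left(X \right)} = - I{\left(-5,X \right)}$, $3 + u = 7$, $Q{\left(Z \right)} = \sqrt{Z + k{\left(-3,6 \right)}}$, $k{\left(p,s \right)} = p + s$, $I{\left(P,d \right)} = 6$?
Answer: $-24 + 4 \sqrt{15} \approx -8.5081$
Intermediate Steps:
$Q{\left(Z \right)} = \sqrt{3 + Z}$ ($Q{\left(Z \right)} = \sqrt{Z + \left(-3 + 6\right)} = \sqrt{Z + 3} = \sqrt{3 + Z}$)
$u = 4$ ($u = -3 + 7 = 4$)
$T{\left(X \right)} = -6$ ($T{\left(X \right)} = \left(-1\right) 6 = -6$)
$\left(Q{\left(12 \right)} + T{\left(\left(-1\right) \left(-9\right) \right)}\right) a{\left(u \right)} = \left(\sqrt{3 + 12} - 6\right) 4 = \left(\sqrt{15} - 6\right) 4 = \left(-6 + \sqrt{15}\right) 4 = -24 + 4 \sqrt{15}$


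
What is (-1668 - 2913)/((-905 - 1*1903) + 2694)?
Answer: 1527/38 ≈ 40.184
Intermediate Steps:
(-1668 - 2913)/((-905 - 1*1903) + 2694) = -4581/((-905 - 1903) + 2694) = -4581/(-2808 + 2694) = -4581/(-114) = -4581*(-1/114) = 1527/38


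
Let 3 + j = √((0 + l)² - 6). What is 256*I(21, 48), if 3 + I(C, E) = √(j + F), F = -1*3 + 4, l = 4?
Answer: -768 + 256*√(-2 + √10) ≈ -492.01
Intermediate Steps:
j = -3 + √10 (j = -3 + √((0 + 4)² - 6) = -3 + √(4² - 6) = -3 + √(16 - 6) = -3 + √10 ≈ 0.16228)
F = 1 (F = -3 + 4 = 1)
I(C, E) = -3 + √(-2 + √10) (I(C, E) = -3 + √((-3 + √10) + 1) = -3 + √(-2 + √10))
256*I(21, 48) = 256*(-3 + √(-2 + √10)) = -768 + 256*√(-2 + √10)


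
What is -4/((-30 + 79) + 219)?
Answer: -1/67 ≈ -0.014925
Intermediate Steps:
-4/((-30 + 79) + 219) = -4/(49 + 219) = -4/268 = (1/268)*(-4) = -1/67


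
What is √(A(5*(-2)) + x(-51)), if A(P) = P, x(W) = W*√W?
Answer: √(-10 - 51*I*√51) ≈ 13.311 - 13.681*I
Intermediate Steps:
x(W) = W^(3/2)
√(A(5*(-2)) + x(-51)) = √(5*(-2) + (-51)^(3/2)) = √(-10 - 51*I*√51)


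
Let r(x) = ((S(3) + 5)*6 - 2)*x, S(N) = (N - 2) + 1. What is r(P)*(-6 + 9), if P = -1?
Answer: -120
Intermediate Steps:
S(N) = -1 + N (S(N) = (-2 + N) + 1 = -1 + N)
r(x) = 40*x (r(x) = (((-1 + 3) + 5)*6 - 2)*x = ((2 + 5)*6 - 2)*x = (7*6 - 2)*x = (42 - 2)*x = 40*x)
r(P)*(-6 + 9) = (40*(-1))*(-6 + 9) = -40*3 = -120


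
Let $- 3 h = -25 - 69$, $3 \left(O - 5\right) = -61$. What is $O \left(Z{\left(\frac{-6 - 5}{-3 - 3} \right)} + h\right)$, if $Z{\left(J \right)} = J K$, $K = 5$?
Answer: $-621$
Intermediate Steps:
$O = - \frac{46}{3}$ ($O = 5 + \frac{1}{3} \left(-61\right) = 5 - \frac{61}{3} = - \frac{46}{3} \approx -15.333$)
$Z{\left(J \right)} = 5 J$ ($Z{\left(J \right)} = J 5 = 5 J$)
$h = \frac{94}{3}$ ($h = - \frac{-25 - 69}{3} = \left(- \frac{1}{3}\right) \left(-94\right) = \frac{94}{3} \approx 31.333$)
$O \left(Z{\left(\frac{-6 - 5}{-3 - 3} \right)} + h\right) = - \frac{46 \left(5 \frac{-6 - 5}{-3 - 3} + \frac{94}{3}\right)}{3} = - \frac{46 \left(5 \left(- \frac{11}{-6}\right) + \frac{94}{3}\right)}{3} = - \frac{46 \left(5 \left(\left(-11\right) \left(- \frac{1}{6}\right)\right) + \frac{94}{3}\right)}{3} = - \frac{46 \left(5 \cdot \frac{11}{6} + \frac{94}{3}\right)}{3} = - \frac{46 \left(\frac{55}{6} + \frac{94}{3}\right)}{3} = \left(- \frac{46}{3}\right) \frac{81}{2} = -621$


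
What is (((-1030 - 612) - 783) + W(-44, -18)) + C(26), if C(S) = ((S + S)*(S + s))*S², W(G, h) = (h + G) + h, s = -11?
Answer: 524775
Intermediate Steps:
W(G, h) = G + 2*h (W(G, h) = (G + h) + h = G + 2*h)
C(S) = 2*S³*(-11 + S) (C(S) = ((S + S)*(S - 11))*S² = ((2*S)*(-11 + S))*S² = (2*S*(-11 + S))*S² = 2*S³*(-11 + S))
(((-1030 - 612) - 783) + W(-44, -18)) + C(26) = (((-1030 - 612) - 783) + (-44 + 2*(-18))) + 2*26³*(-11 + 26) = ((-1642 - 783) + (-44 - 36)) + 2*17576*15 = (-2425 - 80) + 527280 = -2505 + 527280 = 524775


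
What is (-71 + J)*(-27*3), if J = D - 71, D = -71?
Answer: 17253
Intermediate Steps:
J = -142 (J = -71 - 71 = -142)
(-71 + J)*(-27*3) = (-71 - 142)*(-27*3) = -213*(-81) = 17253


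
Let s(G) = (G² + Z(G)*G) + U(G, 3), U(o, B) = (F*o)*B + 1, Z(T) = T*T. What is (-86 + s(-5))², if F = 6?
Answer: 75625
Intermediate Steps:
Z(T) = T²
U(o, B) = 1 + 6*B*o (U(o, B) = (6*o)*B + 1 = 6*B*o + 1 = 1 + 6*B*o)
s(G) = 1 + G² + G³ + 18*G (s(G) = (G² + G²*G) + (1 + 6*3*G) = (G² + G³) + (1 + 18*G) = 1 + G² + G³ + 18*G)
(-86 + s(-5))² = (-86 + (1 + (-5)² + (-5)³ + 18*(-5)))² = (-86 + (1 + 25 - 125 - 90))² = (-86 - 189)² = (-275)² = 75625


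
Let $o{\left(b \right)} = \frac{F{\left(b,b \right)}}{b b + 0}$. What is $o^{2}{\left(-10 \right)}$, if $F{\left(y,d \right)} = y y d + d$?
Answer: $\frac{10201}{100} \approx 102.01$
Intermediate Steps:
$F{\left(y,d \right)} = d + d y^{2}$ ($F{\left(y,d \right)} = y^{2} d + d = d y^{2} + d = d + d y^{2}$)
$o{\left(b \right)} = \frac{1 + b^{2}}{b}$ ($o{\left(b \right)} = \frac{b \left(1 + b^{2}\right)}{b b + 0} = \frac{b \left(1 + b^{2}\right)}{b^{2} + 0} = \frac{b \left(1 + b^{2}\right)}{b^{2}} = \frac{1 + b^{2}}{b}$)
$o^{2}{\left(-10 \right)} = \left(-10 + \frac{1}{-10}\right)^{2} = \left(-10 - \frac{1}{10}\right)^{2} = \left(- \frac{101}{10}\right)^{2} = \frac{10201}{100}$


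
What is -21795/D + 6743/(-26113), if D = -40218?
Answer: 99314287/350070878 ≈ 0.28370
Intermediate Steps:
-21795/D + 6743/(-26113) = -21795/(-40218) + 6743/(-26113) = -21795*(-1/40218) + 6743*(-1/26113) = 7265/13406 - 6743/26113 = 99314287/350070878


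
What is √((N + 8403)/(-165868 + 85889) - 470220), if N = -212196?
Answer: I*√3007811969006673/79979 ≈ 685.72*I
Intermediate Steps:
√((N + 8403)/(-165868 + 85889) - 470220) = √((-212196 + 8403)/(-165868 + 85889) - 470220) = √(-203793/(-79979) - 470220) = √(-203793*(-1/79979) - 470220) = √(203793/79979 - 470220) = √(-37607521587/79979) = I*√3007811969006673/79979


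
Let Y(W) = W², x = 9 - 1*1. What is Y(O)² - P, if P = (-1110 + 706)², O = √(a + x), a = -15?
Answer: -163167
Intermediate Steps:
x = 8 (x = 9 - 1 = 8)
O = I*√7 (O = √(-15 + 8) = √(-7) = I*√7 ≈ 2.6458*I)
P = 163216 (P = (-404)² = 163216)
Y(O)² - P = ((I*√7)²)² - 1*163216 = (-7)² - 163216 = 49 - 163216 = -163167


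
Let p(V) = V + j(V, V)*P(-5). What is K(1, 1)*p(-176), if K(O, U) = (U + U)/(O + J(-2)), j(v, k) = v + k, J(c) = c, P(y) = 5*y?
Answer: -17248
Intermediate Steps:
j(v, k) = k + v
K(O, U) = 2*U/(-2 + O) (K(O, U) = (U + U)/(O - 2) = (2*U)/(-2 + O) = 2*U/(-2 + O))
p(V) = -49*V (p(V) = V + (V + V)*(5*(-5)) = V + (2*V)*(-25) = V - 50*V = -49*V)
K(1, 1)*p(-176) = (2*1/(-2 + 1))*(-49*(-176)) = (2*1/(-1))*8624 = (2*1*(-1))*8624 = -2*8624 = -17248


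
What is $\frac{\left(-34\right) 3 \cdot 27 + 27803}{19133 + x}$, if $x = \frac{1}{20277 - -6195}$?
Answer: $\frac{663097128}{506488777} \approx 1.3092$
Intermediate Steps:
$x = \frac{1}{26472}$ ($x = \frac{1}{20277 + 6195} = \frac{1}{26472} \approx 3.7776 \cdot 10^{-5}$)
$\frac{\left(-34\right) 3 \cdot 27 + 27803}{19133 + x} = \frac{\left(-34\right) 3 \cdot 27 + 27803}{19133 + \frac{1}{26472}} = \frac{\left(-102\right) 27 + 27803}{\frac{506488777}{26472}} = \left(-2754 + 27803\right) \frac{26472}{506488777} = 25049 \cdot \frac{26472}{506488777} = \frac{663097128}{506488777}$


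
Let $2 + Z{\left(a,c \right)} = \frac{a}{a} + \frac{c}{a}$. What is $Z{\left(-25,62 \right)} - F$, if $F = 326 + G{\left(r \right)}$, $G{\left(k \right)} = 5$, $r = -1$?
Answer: $- \frac{8362}{25} \approx -334.48$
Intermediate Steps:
$F = 331$ ($F = 326 + 5 = 331$)
$Z{\left(a,c \right)} = -1 + \frac{c}{a}$ ($Z{\left(a,c \right)} = -2 + \left(\frac{a}{a} + \frac{c}{a}\right) = -2 + \left(1 + \frac{c}{a}\right) = -1 + \frac{c}{a}$)
$Z{\left(-25,62 \right)} - F = \frac{62 - -25}{-25} - 331 = - \frac{62 + 25}{25} - 331 = \left(- \frac{1}{25}\right) 87 - 331 = - \frac{87}{25} - 331 = - \frac{8362}{25}$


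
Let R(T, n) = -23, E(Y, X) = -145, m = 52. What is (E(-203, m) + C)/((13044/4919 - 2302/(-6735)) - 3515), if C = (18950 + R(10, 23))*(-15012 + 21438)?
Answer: -4029363130165005/116350894597 ≈ -34631.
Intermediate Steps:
C = 121624902 (C = (18950 - 23)*(-15012 + 21438) = 18927*6426 = 121624902)
(E(-203, m) + C)/((13044/4919 - 2302/(-6735)) - 3515) = (-145 + 121624902)/((13044/4919 - 2302/(-6735)) - 3515) = 121624757/((13044*(1/4919) - 2302*(-1/6735)) - 3515) = 121624757/((13044/4919 + 2302/6735) - 3515) = 121624757/(99174878/33129465 - 3515) = 121624757/(-116350894597/33129465) = 121624757*(-33129465/116350894597) = -4029363130165005/116350894597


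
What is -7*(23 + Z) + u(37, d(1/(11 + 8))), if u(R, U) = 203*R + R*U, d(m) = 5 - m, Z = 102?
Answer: 129562/19 ≈ 6819.1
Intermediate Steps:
-7*(23 + Z) + u(37, d(1/(11 + 8))) = -7*(23 + 102) + 37*(203 + (5 - 1/(11 + 8))) = -7*125 + 37*(203 + (5 - 1/19)) = -875 + 37*(203 + (5 - 1*1/19)) = -875 + 37*(203 + (5 - 1/19)) = -875 + 37*(203 + 94/19) = -875 + 37*(3951/19) = -875 + 146187/19 = 129562/19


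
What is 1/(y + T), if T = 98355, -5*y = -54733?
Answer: 5/546508 ≈ 9.1490e-6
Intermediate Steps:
y = 54733/5 (y = -⅕*(-54733) = 54733/5 ≈ 10947.)
1/(y + T) = 1/(54733/5 + 98355) = 1/(546508/5) = 5/546508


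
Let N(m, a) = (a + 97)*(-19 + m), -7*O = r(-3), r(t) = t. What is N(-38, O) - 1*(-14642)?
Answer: 63620/7 ≈ 9088.6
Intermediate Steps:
O = 3/7 (O = -⅐*(-3) = 3/7 ≈ 0.42857)
N(m, a) = (-19 + m)*(97 + a) (N(m, a) = (97 + a)*(-19 + m) = (-19 + m)*(97 + a))
N(-38, O) - 1*(-14642) = (-1843 - 19*3/7 + 97*(-38) + (3/7)*(-38)) - 1*(-14642) = (-1843 - 57/7 - 3686 - 114/7) + 14642 = -38874/7 + 14642 = 63620/7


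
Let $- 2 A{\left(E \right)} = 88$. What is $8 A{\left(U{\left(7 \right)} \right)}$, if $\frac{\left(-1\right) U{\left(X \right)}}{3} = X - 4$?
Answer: $-352$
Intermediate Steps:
$U{\left(X \right)} = 12 - 3 X$ ($U{\left(X \right)} = - 3 \left(X - 4\right) = - 3 \left(-4 + X\right) = 12 - 3 X$)
$A{\left(E \right)} = -44$ ($A{\left(E \right)} = \left(- \frac{1}{2}\right) 88 = -44$)
$8 A{\left(U{\left(7 \right)} \right)} = 8 \left(-44\right) = -352$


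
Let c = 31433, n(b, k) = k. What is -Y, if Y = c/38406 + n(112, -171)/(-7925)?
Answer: -255673951/304367550 ≈ -0.84002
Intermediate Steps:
Y = 255673951/304367550 (Y = 31433/38406 - 171/(-7925) = 31433*(1/38406) - 171*(-1/7925) = 31433/38406 + 171/7925 = 255673951/304367550 ≈ 0.84002)
-Y = -1*255673951/304367550 = -255673951/304367550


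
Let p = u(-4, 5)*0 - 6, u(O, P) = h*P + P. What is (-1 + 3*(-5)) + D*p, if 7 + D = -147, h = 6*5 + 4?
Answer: 908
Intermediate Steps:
h = 34 (h = 30 + 4 = 34)
u(O, P) = 35*P (u(O, P) = 34*P + P = 35*P)
p = -6 (p = (35*5)*0 - 6 = 175*0 - 6 = 0 - 6 = -6)
D = -154 (D = -7 - 147 = -154)
(-1 + 3*(-5)) + D*p = (-1 + 3*(-5)) - 154*(-6) = (-1 - 15) + 924 = -16 + 924 = 908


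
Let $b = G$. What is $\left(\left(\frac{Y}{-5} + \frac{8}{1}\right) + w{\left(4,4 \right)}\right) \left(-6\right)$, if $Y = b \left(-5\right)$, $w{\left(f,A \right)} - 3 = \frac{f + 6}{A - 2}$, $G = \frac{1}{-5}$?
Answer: $- \frac{474}{5} \approx -94.8$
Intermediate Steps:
$G = - \frac{1}{5} \approx -0.2$
$w{\left(f,A \right)} = 3 + \frac{6 + f}{-2 + A}$ ($w{\left(f,A \right)} = 3 + \frac{f + 6}{A - 2} = 3 + \frac{6 + f}{-2 + A}$)
$b = - \frac{1}{5} \approx -0.2$
$Y = 1$ ($Y = \left(- \frac{1}{5}\right) \left(-5\right) = 1$)
$\left(\left(\frac{Y}{-5} + \frac{8}{1}\right) + w{\left(4,4 \right)}\right) \left(-6\right) = \left(\left(1 \frac{1}{-5} + \frac{8}{1}\right) + \frac{4 + 3 \cdot 4}{-2 + 4}\right) \left(-6\right) = \left(\left(1 \left(- \frac{1}{5}\right) + 8 \cdot 1\right) + \frac{4 + 12}{2}\right) \left(-6\right) = \left(\left(- \frac{1}{5} + 8\right) + \frac{1}{2} \cdot 16\right) \left(-6\right) = \left(\frac{39}{5} + 8\right) \left(-6\right) = \frac{79}{5} \left(-6\right) = - \frac{474}{5}$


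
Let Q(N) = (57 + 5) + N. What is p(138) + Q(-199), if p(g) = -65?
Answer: -202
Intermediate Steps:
Q(N) = 62 + N
p(138) + Q(-199) = -65 + (62 - 199) = -65 - 137 = -202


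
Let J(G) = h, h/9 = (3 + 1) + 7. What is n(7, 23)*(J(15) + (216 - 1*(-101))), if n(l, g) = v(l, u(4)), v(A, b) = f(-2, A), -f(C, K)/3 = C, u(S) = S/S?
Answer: 2496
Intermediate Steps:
u(S) = 1
f(C, K) = -3*C
v(A, b) = 6 (v(A, b) = -3*(-2) = 6)
n(l, g) = 6
h = 99 (h = 9*((3 + 1) + 7) = 9*(4 + 7) = 9*11 = 99)
J(G) = 99
n(7, 23)*(J(15) + (216 - 1*(-101))) = 6*(99 + (216 - 1*(-101))) = 6*(99 + (216 + 101)) = 6*(99 + 317) = 6*416 = 2496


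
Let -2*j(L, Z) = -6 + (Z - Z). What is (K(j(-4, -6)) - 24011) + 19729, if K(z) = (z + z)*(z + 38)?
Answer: -4036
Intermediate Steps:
j(L, Z) = 3 (j(L, Z) = -(-6 + (Z - Z))/2 = -(-6 + 0)/2 = -½*(-6) = 3)
K(z) = 2*z*(38 + z) (K(z) = (2*z)*(38 + z) = 2*z*(38 + z))
(K(j(-4, -6)) - 24011) + 19729 = (2*3*(38 + 3) - 24011) + 19729 = (2*3*41 - 24011) + 19729 = (246 - 24011) + 19729 = -23765 + 19729 = -4036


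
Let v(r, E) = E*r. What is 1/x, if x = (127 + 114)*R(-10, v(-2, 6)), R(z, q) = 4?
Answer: 1/964 ≈ 0.0010373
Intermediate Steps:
x = 964 (x = (127 + 114)*4 = 241*4 = 964)
1/x = 1/964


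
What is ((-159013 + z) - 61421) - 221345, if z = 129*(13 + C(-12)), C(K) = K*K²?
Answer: -663014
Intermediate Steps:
C(K) = K³
z = -221235 (z = 129*(13 + (-12)³) = 129*(13 - 1728) = 129*(-1715) = -221235)
((-159013 + z) - 61421) - 221345 = ((-159013 - 221235) - 61421) - 221345 = (-380248 - 61421) - 221345 = -441669 - 221345 = -663014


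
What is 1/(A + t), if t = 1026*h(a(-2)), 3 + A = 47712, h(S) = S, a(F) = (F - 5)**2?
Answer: 1/97983 ≈ 1.0206e-5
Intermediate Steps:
a(F) = (-5 + F)**2
A = 47709 (A = -3 + 47712 = 47709)
t = 50274 (t = 1026*(-5 - 2)**2 = 1026*(-7)**2 = 1026*49 = 50274)
1/(A + t) = 1/(47709 + 50274) = 1/97983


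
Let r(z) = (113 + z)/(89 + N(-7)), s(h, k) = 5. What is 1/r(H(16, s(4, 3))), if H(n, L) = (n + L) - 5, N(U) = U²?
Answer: 46/43 ≈ 1.0698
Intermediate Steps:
H(n, L) = -5 + L + n (H(n, L) = (L + n) - 5 = -5 + L + n)
r(z) = 113/138 + z/138 (r(z) = (113 + z)/(89 + (-7)²) = (113 + z)/(89 + 49) = (113 + z)/138 = (113 + z)*(1/138) = 113/138 + z/138)
1/r(H(16, s(4, 3))) = 1/(113/138 + (-5 + 5 + 16)/138) = 1/(113/138 + (1/138)*16) = 1/(113/138 + 8/69) = 1/(43/46) = 46/43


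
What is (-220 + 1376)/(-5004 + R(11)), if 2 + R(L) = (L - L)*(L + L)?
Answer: -578/2503 ≈ -0.23092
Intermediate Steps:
R(L) = -2 (R(L) = -2 + (L - L)*(L + L) = -2 + 0*(2*L) = -2 + 0 = -2)
(-220 + 1376)/(-5004 + R(11)) = (-220 + 1376)/(-5004 - 2) = 1156/(-5006) = 1156*(-1/5006) = -578/2503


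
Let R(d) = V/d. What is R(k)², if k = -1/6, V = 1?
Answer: 36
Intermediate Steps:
k = -⅙ (k = -1*⅙ = -⅙ ≈ -0.16667)
R(d) = 1/d
R(k)² = (1/(-⅙))² = (-6)² = 36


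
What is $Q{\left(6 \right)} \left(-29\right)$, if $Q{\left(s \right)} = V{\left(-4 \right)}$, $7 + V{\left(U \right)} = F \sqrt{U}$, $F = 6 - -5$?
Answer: $203 - 638 i \approx 203.0 - 638.0 i$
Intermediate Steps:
$F = 11$ ($F = 6 + 5 = 11$)
$V{\left(U \right)} = -7 + 11 \sqrt{U}$
$Q{\left(s \right)} = -7 + 22 i$ ($Q{\left(s \right)} = -7 + 11 \sqrt{-4} = -7 + 11 \cdot 2 i = -7 + 22 i$)
$Q{\left(6 \right)} \left(-29\right) = \left(-7 + 22 i\right) \left(-29\right) = 203 - 638 i$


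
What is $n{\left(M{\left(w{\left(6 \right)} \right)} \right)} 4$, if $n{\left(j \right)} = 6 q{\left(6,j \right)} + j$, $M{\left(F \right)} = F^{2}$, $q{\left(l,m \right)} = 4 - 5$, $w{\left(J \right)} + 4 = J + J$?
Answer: $232$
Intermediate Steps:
$w{\left(J \right)} = -4 + 2 J$ ($w{\left(J \right)} = -4 + \left(J + J\right) = -4 + 2 J$)
$q{\left(l,m \right)} = -1$ ($q{\left(l,m \right)} = 4 - 5 = -1$)
$n{\left(j \right)} = -6 + j$ ($n{\left(j \right)} = 6 \left(-1\right) + j = -6 + j$)
$n{\left(M{\left(w{\left(6 \right)} \right)} \right)} 4 = \left(-6 + \left(-4 + 2 \cdot 6\right)^{2}\right) 4 = \left(-6 + \left(-4 + 12\right)^{2}\right) 4 = \left(-6 + 8^{2}\right) 4 = \left(-6 + 64\right) 4 = 58 \cdot 4 = 232$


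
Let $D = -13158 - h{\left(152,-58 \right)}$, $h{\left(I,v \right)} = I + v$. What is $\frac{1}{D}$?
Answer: $- \frac{1}{13252} \approx -7.546 \cdot 10^{-5}$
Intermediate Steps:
$D = -13252$ ($D = -13158 - \left(152 - 58\right) = -13158 - 94 = -13252$)
$\frac{1}{D} = \frac{1}{-13252} = - \frac{1}{13252}$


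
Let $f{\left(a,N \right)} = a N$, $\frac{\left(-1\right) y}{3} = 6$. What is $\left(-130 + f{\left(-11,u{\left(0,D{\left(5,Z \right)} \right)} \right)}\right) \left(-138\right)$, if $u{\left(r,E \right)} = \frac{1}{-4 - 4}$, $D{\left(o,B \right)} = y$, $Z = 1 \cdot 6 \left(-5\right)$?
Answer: $\frac{71001}{4} \approx 17750.0$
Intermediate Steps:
$y = -18$ ($y = \left(-3\right) 6 = -18$)
$Z = -30$ ($Z = 6 \left(-5\right) = -30$)
$D{\left(o,B \right)} = -18$
$u{\left(r,E \right)} = - \frac{1}{8}$ ($u{\left(r,E \right)} = \frac{1}{-8} = - \frac{1}{8}$)
$f{\left(a,N \right)} = N a$
$\left(-130 + f{\left(-11,u{\left(0,D{\left(5,Z \right)} \right)} \right)}\right) \left(-138\right) = \left(-130 - - \frac{11}{8}\right) \left(-138\right) = \left(-130 + \frac{11}{8}\right) \left(-138\right) = \left(- \frac{1029}{8}\right) \left(-138\right) = \frac{71001}{4}$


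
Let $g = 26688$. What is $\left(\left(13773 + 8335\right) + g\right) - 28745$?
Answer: $20051$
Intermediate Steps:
$\left(\left(13773 + 8335\right) + g\right) - 28745 = \left(\left(13773 + 8335\right) + 26688\right) - 28745 = \left(22108 + 26688\right) - 28745 = 48796 - 28745 = 20051$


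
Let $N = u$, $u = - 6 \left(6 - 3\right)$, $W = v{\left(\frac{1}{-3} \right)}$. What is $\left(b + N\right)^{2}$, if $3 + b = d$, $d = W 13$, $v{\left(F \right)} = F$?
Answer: $\frac{5776}{9} \approx 641.78$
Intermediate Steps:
$W = - \frac{1}{3}$ ($W = \frac{1}{-3} = - \frac{1}{3} \approx -0.33333$)
$u = -18$ ($u = \left(-6\right) 3 = -18$)
$N = -18$
$d = - \frac{13}{3}$ ($d = \left(- \frac{1}{3}\right) 13 = - \frac{13}{3} \approx -4.3333$)
$b = - \frac{22}{3}$ ($b = -3 - \frac{13}{3} = - \frac{22}{3} \approx -7.3333$)
$\left(b + N\right)^{2} = \left(- \frac{22}{3} - 18\right)^{2} = \left(- \frac{76}{3}\right)^{2} = \frac{5776}{9}$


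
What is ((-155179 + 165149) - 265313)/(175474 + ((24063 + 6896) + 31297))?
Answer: -255343/237730 ≈ -1.0741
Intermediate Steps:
((-155179 + 165149) - 265313)/(175474 + ((24063 + 6896) + 31297)) = (9970 - 265313)/(175474 + (30959 + 31297)) = -255343/(175474 + 62256) = -255343/237730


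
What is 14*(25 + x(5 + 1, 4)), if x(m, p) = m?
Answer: 434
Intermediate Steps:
14*(25 + x(5 + 1, 4)) = 14*(25 + (5 + 1)) = 14*(25 + 6) = 14*31 = 434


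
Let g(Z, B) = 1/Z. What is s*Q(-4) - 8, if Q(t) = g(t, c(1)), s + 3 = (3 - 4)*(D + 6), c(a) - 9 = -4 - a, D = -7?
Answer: -15/2 ≈ -7.5000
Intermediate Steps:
c(a) = 5 - a (c(a) = 9 + (-4 - a) = 5 - a)
s = -2 (s = -3 + (3 - 4)*(-7 + 6) = -3 - 1*(-1) = -3 + 1 = -2)
Q(t) = 1/t
s*Q(-4) - 8 = -2/(-4) - 8 = -2*(-¼) - 8 = ½ - 8 = -15/2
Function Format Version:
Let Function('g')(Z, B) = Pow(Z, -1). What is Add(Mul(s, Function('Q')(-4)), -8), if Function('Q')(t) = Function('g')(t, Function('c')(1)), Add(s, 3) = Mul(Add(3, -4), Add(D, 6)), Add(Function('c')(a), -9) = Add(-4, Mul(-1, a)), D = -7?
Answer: Rational(-15, 2) ≈ -7.5000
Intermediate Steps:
Function('c')(a) = Add(5, Mul(-1, a)) (Function('c')(a) = Add(9, Add(-4, Mul(-1, a))) = Add(5, Mul(-1, a)))
s = -2 (s = Add(-3, Mul(Add(3, -4), Add(-7, 6))) = Add(-3, Mul(-1, -1)) = Add(-3, 1) = -2)
Function('Q')(t) = Pow(t, -1)
Add(Mul(s, Function('Q')(-4)), -8) = Add(Mul(-2, Pow(-4, -1)), -8) = Add(Mul(-2, Rational(-1, 4)), -8) = Add(Rational(1, 2), -8) = Rational(-15, 2)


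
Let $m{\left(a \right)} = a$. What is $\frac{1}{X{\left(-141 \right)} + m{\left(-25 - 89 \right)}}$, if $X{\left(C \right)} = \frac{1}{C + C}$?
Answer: $- \frac{282}{32149} \approx -0.0087717$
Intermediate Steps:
$X{\left(C \right)} = \frac{1}{2 C}$
$\frac{1}{X{\left(-141 \right)} + m{\left(-25 - 89 \right)}} = \frac{1}{\frac{1}{2 \left(-141\right)} - 114} = \frac{1}{\frac{1}{2} \left(- \frac{1}{141}\right) - 114} = \frac{1}{- \frac{1}{282} - 114} = \frac{1}{- \frac{32149}{282}} = - \frac{282}{32149}$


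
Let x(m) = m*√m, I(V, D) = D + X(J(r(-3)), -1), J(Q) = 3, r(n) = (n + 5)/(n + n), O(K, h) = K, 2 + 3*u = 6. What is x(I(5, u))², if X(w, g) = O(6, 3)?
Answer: 10648/27 ≈ 394.37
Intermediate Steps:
u = 4/3 (u = -⅔ + (⅓)*6 = -⅔ + 2 = 4/3 ≈ 1.3333)
r(n) = (5 + n)/(2*n) (r(n) = (5 + n)/((2*n)) = (5 + n)*(1/(2*n)) = (5 + n)/(2*n))
X(w, g) = 6
I(V, D) = 6 + D (I(V, D) = D + 6 = 6 + D)
x(m) = m^(3/2)
x(I(5, u))² = ((6 + 4/3)^(3/2))² = ((22/3)^(3/2))² = (22*√66/9)² = 10648/27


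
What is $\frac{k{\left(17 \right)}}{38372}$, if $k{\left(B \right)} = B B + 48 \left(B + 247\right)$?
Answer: $\frac{12961}{38372} \approx 0.33777$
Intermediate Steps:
$k{\left(B \right)} = 11856 + B^{2} + 48 B$ ($k{\left(B \right)} = B^{2} + 48 \left(247 + B\right) = B^{2} + \left(11856 + 48 B\right) = 11856 + B^{2} + 48 B$)
$\frac{k{\left(17 \right)}}{38372} = \frac{11856 + 17^{2} + 48 \cdot 17}{38372} = \left(11856 + 289 + 816\right) \frac{1}{38372} = 12961 \cdot \frac{1}{38372} = \frac{12961}{38372}$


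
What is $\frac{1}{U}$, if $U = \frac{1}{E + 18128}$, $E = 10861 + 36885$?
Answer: $65874$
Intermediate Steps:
$E = 47746$
$U = \frac{1}{65874}$ ($U = \frac{1}{47746 + 18128} = \frac{1}{65874} \approx 1.518 \cdot 10^{-5}$)
$\frac{1}{U} = \frac{1}{\frac{1}{65874}} = 65874$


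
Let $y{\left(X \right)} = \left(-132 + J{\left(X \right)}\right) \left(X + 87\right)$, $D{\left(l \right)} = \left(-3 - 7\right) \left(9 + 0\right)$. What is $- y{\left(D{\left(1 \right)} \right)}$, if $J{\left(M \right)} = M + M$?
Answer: $-936$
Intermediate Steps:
$D{\left(l \right)} = -90$ ($D{\left(l \right)} = \left(-10\right) 9 = -90$)
$J{\left(M \right)} = 2 M$
$y{\left(X \right)} = \left(-132 + 2 X\right) \left(87 + X\right)$ ($y{\left(X \right)} = \left(-132 + 2 X\right) \left(X + 87\right) = \left(-132 + 2 X\right) \left(87 + X\right)$)
$- y{\left(D{\left(1 \right)} \right)} = - (-11484 + 2 \left(-90\right)^{2} + 42 \left(-90\right)) = - (-11484 + 2 \cdot 8100 - 3780) = - (-11484 + 16200 - 3780) = \left(-1\right) 936 = -936$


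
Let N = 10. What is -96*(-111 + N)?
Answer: 9696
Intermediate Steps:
-96*(-111 + N) = -96*(-111 + 10) = -96*(-101) = 9696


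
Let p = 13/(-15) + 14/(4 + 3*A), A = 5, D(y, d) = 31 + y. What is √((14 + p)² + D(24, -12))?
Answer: 4*√1255849/285 ≈ 15.728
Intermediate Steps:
p = -37/285 (p = 13/(-15) + 14/(4 + 3*5) = 13*(-1/15) + 14/(4 + 15) = -13/15 + 14/19 = -37/285 ≈ -0.12982)
√((14 + p)² + D(24, -12)) = √((14 - 37/285)² + (31 + 24)) = √((3953/285)² + 55) = √(15626209/81225 + 55) = √(20093584/81225) = 4*√1255849/285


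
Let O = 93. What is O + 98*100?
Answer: 9893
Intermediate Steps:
O + 98*100 = 93 + 98*100 = 93 + 9800 = 9893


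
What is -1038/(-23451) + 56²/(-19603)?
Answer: -17731474/153236651 ≈ -0.11571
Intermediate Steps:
-1038/(-23451) + 56²/(-19603) = -1038*(-1/23451) + 3136*(-1/19603) = 346/7817 - 3136/19603 = -17731474/153236651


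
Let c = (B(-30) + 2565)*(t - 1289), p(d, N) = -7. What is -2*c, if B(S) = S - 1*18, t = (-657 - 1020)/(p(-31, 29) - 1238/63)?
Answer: 10362891720/1679 ≈ 6.1721e+6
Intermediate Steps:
t = 105651/1679 (t = (-657 - 1020)/(-7 - 1238/63) = -1677/(-7 - 1238*1/63) = -1677/(-7 - 1238/63) = -1677/(-1679/63) = -1677*(-63/1679) = 105651/1679 ≈ 62.925)
B(S) = -18 + S (B(S) = S - 18 = -18 + S)
c = -5181445860/1679 (c = ((-18 - 30) + 2565)*(105651/1679 - 1289) = (-48 + 2565)*(-2058580/1679) = 2517*(-2058580/1679) = -5181445860/1679 ≈ -3.0860e+6)
-2*c = -2*(-5181445860/1679) = 10362891720/1679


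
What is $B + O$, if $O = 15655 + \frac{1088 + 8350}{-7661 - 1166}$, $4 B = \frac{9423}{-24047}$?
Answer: $\frac{1022377681355}{65311652} \approx 15654.0$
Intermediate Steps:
$B = - \frac{9423}{96188}$ ($B = \frac{9423 \frac{1}{-24047}}{4} = \frac{9423 \left(- \frac{1}{24047}\right)}{4} = \frac{1}{4} \left(- \frac{9423}{24047}\right) = - \frac{9423}{96188} \approx -0.097964$)
$O = \frac{10629019}{679}$ ($O = 15655 + \frac{9438}{-8827} = 15655 + 9438 \left(- \frac{1}{8827}\right) = 15655 - \frac{726}{679} = \frac{10629019}{679} \approx 15654.0$)
$B + O = - \frac{9423}{96188} + \frac{10629019}{679} = \frac{1022377681355}{65311652}$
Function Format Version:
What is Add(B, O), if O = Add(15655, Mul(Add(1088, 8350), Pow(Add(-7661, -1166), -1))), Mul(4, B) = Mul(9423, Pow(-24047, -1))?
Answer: Rational(1022377681355, 65311652) ≈ 15654.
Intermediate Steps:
B = Rational(-9423, 96188) (B = Mul(Rational(1, 4), Mul(9423, Pow(-24047, -1))) = Mul(Rational(1, 4), Mul(9423, Rational(-1, 24047))) = Mul(Rational(1, 4), Rational(-9423, 24047)) = Rational(-9423, 96188) ≈ -0.097964)
O = Rational(10629019, 679) (O = Add(15655, Mul(9438, Pow(-8827, -1))) = Add(15655, Mul(9438, Rational(-1, 8827))) = Add(15655, Rational(-726, 679)) = Rational(10629019, 679) ≈ 15654.)
Add(B, O) = Add(Rational(-9423, 96188), Rational(10629019, 679)) = Rational(1022377681355, 65311652)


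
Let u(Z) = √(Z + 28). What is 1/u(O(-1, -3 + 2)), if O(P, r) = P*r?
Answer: √29/29 ≈ 0.18570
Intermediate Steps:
u(Z) = √(28 + Z)
1/u(O(-1, -3 + 2)) = 1/(√(28 - (-3 + 2))) = 1/(√(28 - 1*(-1))) = 1/(√(28 + 1)) = 1/(√29) = √29/29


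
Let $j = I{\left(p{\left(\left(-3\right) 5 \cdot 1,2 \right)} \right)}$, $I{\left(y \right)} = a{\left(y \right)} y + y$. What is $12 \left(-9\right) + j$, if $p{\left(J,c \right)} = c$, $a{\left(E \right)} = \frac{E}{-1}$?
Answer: $-110$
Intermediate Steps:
$a{\left(E \right)} = - E$ ($a{\left(E \right)} = E \left(-1\right) = - E$)
$I{\left(y \right)} = y - y^{2}$ ($I{\left(y \right)} = - y y + y = - y^{2} + y = y - y^{2}$)
$j = -2$ ($j = 2 \left(1 - 2\right) = 2 \left(-1\right) = -2$)
$12 \left(-9\right) + j = 12 \left(-9\right) - 2 = -108 - 2 = -110$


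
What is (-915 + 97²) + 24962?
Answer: 33456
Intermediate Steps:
(-915 + 97²) + 24962 = (-915 + 9409) + 24962 = 8494 + 24962 = 33456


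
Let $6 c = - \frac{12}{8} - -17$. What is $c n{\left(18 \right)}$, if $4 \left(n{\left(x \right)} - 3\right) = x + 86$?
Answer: $\frac{899}{12} \approx 74.917$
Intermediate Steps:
$n{\left(x \right)} = \frac{49}{2} + \frac{x}{4}$ ($n{\left(x \right)} = 3 + \frac{x + 86}{4} = 3 + \frac{86 + x}{4} = 3 + \left(\frac{43}{2} + \frac{x}{4}\right) = \frac{49}{2} + \frac{x}{4}$)
$c = \frac{31}{12}$ ($c = \frac{- \frac{12}{8} - -17}{6} = \frac{\left(-12\right) \frac{1}{8} + 17}{6} = \frac{- \frac{3}{2} + 17}{6} = \frac{1}{6} \cdot \frac{31}{2} = \frac{31}{12} \approx 2.5833$)
$c n{\left(18 \right)} = \frac{31 \left(\frac{49}{2} + \frac{1}{4} \cdot 18\right)}{12} = \frac{31 \left(\frac{49}{2} + \frac{9}{2}\right)}{12} = \frac{31}{12} \cdot 29 = \frac{899}{12}$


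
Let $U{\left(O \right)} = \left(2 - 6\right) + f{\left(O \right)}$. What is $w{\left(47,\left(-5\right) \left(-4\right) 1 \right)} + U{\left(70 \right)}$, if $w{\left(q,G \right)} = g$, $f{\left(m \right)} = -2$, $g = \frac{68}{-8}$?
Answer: $- \frac{29}{2} \approx -14.5$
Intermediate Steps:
$g = - \frac{17}{2}$ ($g = 68 \left(- \frac{1}{8}\right) = - \frac{17}{2} \approx -8.5$)
$U{\left(O \right)} = -6$ ($U{\left(O \right)} = \left(2 - 6\right) - 2 = -4 - 2 = -6$)
$w{\left(q,G \right)} = - \frac{17}{2}$
$w{\left(47,\left(-5\right) \left(-4\right) 1 \right)} + U{\left(70 \right)} = - \frac{17}{2} - 6 = - \frac{29}{2}$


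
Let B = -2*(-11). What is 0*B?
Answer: 0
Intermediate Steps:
B = 22
0*B = 0*22 = 0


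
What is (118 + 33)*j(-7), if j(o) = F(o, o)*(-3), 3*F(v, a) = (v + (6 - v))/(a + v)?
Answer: 453/7 ≈ 64.714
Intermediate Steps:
F(v, a) = 2/(a + v) (F(v, a) = ((v + (6 - v))/(a + v))/3 = (6/(a + v))/3 = 2/(a + v))
j(o) = -3/o (j(o) = (2/(o + o))*(-3) = (2/((2*o)))*(-3) = (2*(1/(2*o)))*(-3) = -3/o)
(118 + 33)*j(-7) = (118 + 33)*(-3/(-7)) = 151*(-3*(-⅐)) = 151*(3/7) = 453/7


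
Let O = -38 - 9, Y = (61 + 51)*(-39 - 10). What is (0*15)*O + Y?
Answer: -5488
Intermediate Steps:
Y = -5488 (Y = 112*(-49) = -5488)
O = -47
(0*15)*O + Y = (0*15)*(-47) - 5488 = 0*(-47) - 5488 = 0 - 5488 = -5488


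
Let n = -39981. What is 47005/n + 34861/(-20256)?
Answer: -260656769/89983904 ≈ -2.8967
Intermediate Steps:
47005/n + 34861/(-20256) = 47005/(-39981) + 34861/(-20256) = 47005*(-1/39981) + 34861*(-1/20256) = -47005/39981 - 34861/20256 = -260656769/89983904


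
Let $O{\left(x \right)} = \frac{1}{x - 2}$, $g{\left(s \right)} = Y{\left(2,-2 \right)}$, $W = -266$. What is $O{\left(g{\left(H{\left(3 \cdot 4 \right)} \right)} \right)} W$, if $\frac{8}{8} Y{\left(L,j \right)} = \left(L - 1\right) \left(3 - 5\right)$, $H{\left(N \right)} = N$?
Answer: $\frac{133}{2} \approx 66.5$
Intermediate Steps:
$Y{\left(L,j \right)} = 2 - 2 L$ ($Y{\left(L,j \right)} = \left(L - 1\right) \left(3 - 5\right) = \left(-1 + L\right) \left(-2\right) = 2 - 2 L$)
$g{\left(s \right)} = -2$ ($g{\left(s \right)} = 2 - 4 = -2$)
$O{\left(x \right)} = \frac{1}{-2 + x}$
$O{\left(g{\left(H{\left(3 \cdot 4 \right)} \right)} \right)} W = \frac{1}{-2 - 2} \left(-266\right) = \frac{1}{-4} \left(-266\right) = \left(- \frac{1}{4}\right) \left(-266\right) = \frac{133}{2}$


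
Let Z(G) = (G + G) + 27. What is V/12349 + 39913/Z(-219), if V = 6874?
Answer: -490060423/5075439 ≈ -96.555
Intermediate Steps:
Z(G) = 27 + 2*G (Z(G) = 2*G + 27 = 27 + 2*G)
V/12349 + 39913/Z(-219) = 6874/12349 + 39913/(27 + 2*(-219)) = 6874*(1/12349) + 39913/(27 - 438) = 6874/12349 + 39913/(-411) = 6874/12349 + 39913*(-1/411) = 6874/12349 - 39913/411 = -490060423/5075439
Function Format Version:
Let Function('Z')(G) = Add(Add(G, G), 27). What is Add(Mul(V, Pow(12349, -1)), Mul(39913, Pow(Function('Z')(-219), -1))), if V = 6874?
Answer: Rational(-490060423, 5075439) ≈ -96.555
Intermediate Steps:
Function('Z')(G) = Add(27, Mul(2, G)) (Function('Z')(G) = Add(Mul(2, G), 27) = Add(27, Mul(2, G)))
Add(Mul(V, Pow(12349, -1)), Mul(39913, Pow(Function('Z')(-219), -1))) = Add(Mul(6874, Pow(12349, -1)), Mul(39913, Pow(Add(27, Mul(2, -219)), -1))) = Add(Mul(6874, Rational(1, 12349)), Mul(39913, Pow(Add(27, -438), -1))) = Add(Rational(6874, 12349), Mul(39913, Pow(-411, -1))) = Add(Rational(6874, 12349), Mul(39913, Rational(-1, 411))) = Add(Rational(6874, 12349), Rational(-39913, 411)) = Rational(-490060423, 5075439)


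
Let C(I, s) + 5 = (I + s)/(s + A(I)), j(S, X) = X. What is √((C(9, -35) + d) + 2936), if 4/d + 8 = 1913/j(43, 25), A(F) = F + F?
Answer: √2486930167569/29121 ≈ 54.153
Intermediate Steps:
A(F) = 2*F
C(I, s) = -5 + (I + s)/(s + 2*I)
d = 100/1713 (d = 4/(-8 + 1913/25) = 4/(1713/25) = 4*(25/1713) = 100/1713 ≈ 0.058377)
√((C(9, -35) + d) + 2936) = √(((-9*9 - 4*(-35))/(-35 + 2*9) + 100/1713) + 2936) = √(((-81 + 140)/(-35 + 18) + 100/1713) + 2936) = √((59/(-17) + 100/1713) + 2936) = √((-1/17*59 + 100/1713) + 2936) = √((-59/17 + 100/1713) + 2936) = √(-99367/29121 + 2936) = √(85399889/29121) = √2486930167569/29121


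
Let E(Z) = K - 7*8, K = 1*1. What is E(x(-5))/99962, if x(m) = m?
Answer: -55/99962 ≈ -0.00055021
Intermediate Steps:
K = 1
E(Z) = -55 (E(Z) = 1 - 7*8 = 1 - 56 = -55)
E(x(-5))/99962 = -55/99962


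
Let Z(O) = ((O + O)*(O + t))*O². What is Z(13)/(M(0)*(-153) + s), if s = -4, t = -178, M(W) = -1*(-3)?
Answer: 725010/463 ≈ 1565.9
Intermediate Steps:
M(W) = 3
Z(O) = 2*O³*(-178 + O) (Z(O) = ((O + O)*(O - 178))*O² = ((2*O)*(-178 + O))*O² = (2*O*(-178 + O))*O² = 2*O³*(-178 + O))
Z(13)/(M(0)*(-153) + s) = (2*13³*(-178 + 13))/(3*(-153) - 4) = (2*2197*(-165))/(-459 - 4) = -725010/(-463) = -725010*(-1/463) = 725010/463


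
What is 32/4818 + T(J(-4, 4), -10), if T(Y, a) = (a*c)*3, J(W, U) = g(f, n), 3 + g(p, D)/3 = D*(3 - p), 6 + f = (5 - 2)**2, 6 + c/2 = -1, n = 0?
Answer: 1011796/2409 ≈ 420.01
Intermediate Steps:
c = -14 (c = -12 + 2*(-1) = -12 - 2 = -14)
f = 3 (f = -6 + (5 - 2)**2 = -6 + 3**2 = -6 + 9 = 3)
g(p, D) = -9 + 3*D*(3 - p) (g(p, D) = -9 + 3*(D*(3 - p)) = -9 + 3*D*(3 - p))
J(W, U) = -9 (J(W, U) = -9 + 9*0 - 3*0*3 = -9 + 0 + 0 = -9)
T(Y, a) = -42*a (T(Y, a) = (a*(-14))*3 = -14*a*3 = -42*a)
32/4818 + T(J(-4, 4), -10) = 32/4818 - 42*(-10) = 32*(1/4818) + 420 = 16/2409 + 420 = 1011796/2409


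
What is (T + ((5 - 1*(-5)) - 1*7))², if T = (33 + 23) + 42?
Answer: 10201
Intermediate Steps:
T = 98 (T = 56 + 42 = 98)
(T + ((5 - 1*(-5)) - 1*7))² = (98 + ((5 - 1*(-5)) - 1*7))² = (98 + ((5 + 5) - 7))² = (98 + (10 - 7))² = (98 + 3)² = 101² = 10201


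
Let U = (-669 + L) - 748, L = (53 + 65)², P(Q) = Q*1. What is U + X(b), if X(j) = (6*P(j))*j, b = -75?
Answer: 46257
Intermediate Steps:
P(Q) = Q
X(j) = 6*j² (X(j) = (6*j)*j = 6*j²)
L = 13924 (L = 118² = 13924)
U = 12507 (U = (-669 + 13924) - 748 = 13255 - 748 = 12507)
U + X(b) = 12507 + 6*(-75)² = 12507 + 6*5625 = 12507 + 33750 = 46257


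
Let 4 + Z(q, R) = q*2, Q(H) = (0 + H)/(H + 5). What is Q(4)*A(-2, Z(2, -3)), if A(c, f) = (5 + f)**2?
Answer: 100/9 ≈ 11.111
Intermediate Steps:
Q(H) = H/(5 + H)
Z(q, R) = -4 + 2*q (Z(q, R) = -4 + q*2 = -4 + 2*q)
Q(4)*A(-2, Z(2, -3)) = (4/(5 + 4))*(5 + (-4 + 2*2))**2 = (4/9)*(5 + (-4 + 4))**2 = (4*(1/9))*(5 + 0)**2 = (4/9)*5**2 = (4/9)*25 = 100/9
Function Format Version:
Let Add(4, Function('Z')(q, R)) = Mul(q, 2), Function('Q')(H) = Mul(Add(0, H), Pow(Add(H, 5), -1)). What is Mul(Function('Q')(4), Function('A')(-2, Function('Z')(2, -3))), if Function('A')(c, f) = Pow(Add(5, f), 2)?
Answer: Rational(100, 9) ≈ 11.111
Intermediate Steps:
Function('Q')(H) = Mul(H, Pow(Add(5, H), -1))
Function('Z')(q, R) = Add(-4, Mul(2, q)) (Function('Z')(q, R) = Add(-4, Mul(q, 2)) = Add(-4, Mul(2, q)))
Mul(Function('Q')(4), Function('A')(-2, Function('Z')(2, -3))) = Mul(Mul(4, Pow(Add(5, 4), -1)), Pow(Add(5, Add(-4, Mul(2, 2))), 2)) = Mul(Mul(4, Pow(9, -1)), Pow(Add(5, Add(-4, 4)), 2)) = Mul(Mul(4, Rational(1, 9)), Pow(Add(5, 0), 2)) = Mul(Rational(4, 9), Pow(5, 2)) = Mul(Rational(4, 9), 25) = Rational(100, 9)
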